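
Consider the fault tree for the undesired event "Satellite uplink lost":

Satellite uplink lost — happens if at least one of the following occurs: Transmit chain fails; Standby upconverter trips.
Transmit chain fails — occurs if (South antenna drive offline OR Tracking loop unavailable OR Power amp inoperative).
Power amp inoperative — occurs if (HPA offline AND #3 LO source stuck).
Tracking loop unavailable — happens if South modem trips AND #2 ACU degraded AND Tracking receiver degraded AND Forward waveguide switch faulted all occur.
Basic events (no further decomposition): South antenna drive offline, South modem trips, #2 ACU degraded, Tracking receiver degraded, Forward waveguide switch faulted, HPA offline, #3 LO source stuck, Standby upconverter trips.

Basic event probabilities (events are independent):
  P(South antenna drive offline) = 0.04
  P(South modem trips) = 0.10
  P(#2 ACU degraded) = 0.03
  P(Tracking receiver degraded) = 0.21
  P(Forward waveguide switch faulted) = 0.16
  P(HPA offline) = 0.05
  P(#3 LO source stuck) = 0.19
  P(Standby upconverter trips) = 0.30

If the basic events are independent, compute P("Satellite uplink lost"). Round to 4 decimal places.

0.3345

P(Tracking loop unavailable) [AND] = 0.10 × 0.03 × 0.21 × 0.16 = 0.000101
P(Power amp inoperative) [AND] = 0.05 × 0.19 = 0.009500
P(Transmit chain fails) [OR] = 1 − (1−0.04) × (1−0.000101) × (1−0.009500) = 0.049216
P(Satellite uplink lost) [OR] = 1 − (1−0.049216) × (1−0.30) = 0.334451
Rounded to 4 decimal places: P(Satellite uplink lost) ≈ 0.3345.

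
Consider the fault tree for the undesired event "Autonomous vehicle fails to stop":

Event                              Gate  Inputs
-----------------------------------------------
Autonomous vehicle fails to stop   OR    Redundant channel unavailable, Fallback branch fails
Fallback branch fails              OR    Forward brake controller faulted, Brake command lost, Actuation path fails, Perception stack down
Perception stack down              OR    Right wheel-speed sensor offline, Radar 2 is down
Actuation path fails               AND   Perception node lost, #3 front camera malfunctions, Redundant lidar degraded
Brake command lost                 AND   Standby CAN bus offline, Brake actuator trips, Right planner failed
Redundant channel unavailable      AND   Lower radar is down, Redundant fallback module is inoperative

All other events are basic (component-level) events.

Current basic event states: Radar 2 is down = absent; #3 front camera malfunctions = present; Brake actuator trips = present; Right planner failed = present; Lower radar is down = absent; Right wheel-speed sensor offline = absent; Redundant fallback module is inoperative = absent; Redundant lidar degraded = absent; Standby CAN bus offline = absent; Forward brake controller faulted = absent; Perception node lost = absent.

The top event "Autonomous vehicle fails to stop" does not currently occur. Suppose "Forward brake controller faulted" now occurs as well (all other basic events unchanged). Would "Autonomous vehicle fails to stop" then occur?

Counterfactual: set "Forward brake controller faulted" to occurred.
Redundant channel unavailable [AND]: Lower radar is down=not, Redundant fallback module is inoperative=not → not all inputs occur → does not occur.
Brake command lost [AND]: Standby CAN bus offline=not, Brake actuator trips=occurs, Right planner failed=occurs → not all inputs occur → does not occur.
Actuation path fails [AND]: Perception node lost=not, #3 front camera malfunctions=occurs, Redundant lidar degraded=not → not all inputs occur → does not occur.
Perception stack down [OR]: Right wheel-speed sensor offline=not, Radar 2 is down=not → no input occurs → does not occur.
Fallback branch fails [OR]: Forward brake controller faulted=occurs, Brake command lost=not, Actuation path fails=not, Perception stack down=not → at least one input occurs → occurs.
Autonomous vehicle fails to stop [OR]: Redundant channel unavailable=not, Fallback branch fails=occurs → at least one input occurs → occurs.

Yes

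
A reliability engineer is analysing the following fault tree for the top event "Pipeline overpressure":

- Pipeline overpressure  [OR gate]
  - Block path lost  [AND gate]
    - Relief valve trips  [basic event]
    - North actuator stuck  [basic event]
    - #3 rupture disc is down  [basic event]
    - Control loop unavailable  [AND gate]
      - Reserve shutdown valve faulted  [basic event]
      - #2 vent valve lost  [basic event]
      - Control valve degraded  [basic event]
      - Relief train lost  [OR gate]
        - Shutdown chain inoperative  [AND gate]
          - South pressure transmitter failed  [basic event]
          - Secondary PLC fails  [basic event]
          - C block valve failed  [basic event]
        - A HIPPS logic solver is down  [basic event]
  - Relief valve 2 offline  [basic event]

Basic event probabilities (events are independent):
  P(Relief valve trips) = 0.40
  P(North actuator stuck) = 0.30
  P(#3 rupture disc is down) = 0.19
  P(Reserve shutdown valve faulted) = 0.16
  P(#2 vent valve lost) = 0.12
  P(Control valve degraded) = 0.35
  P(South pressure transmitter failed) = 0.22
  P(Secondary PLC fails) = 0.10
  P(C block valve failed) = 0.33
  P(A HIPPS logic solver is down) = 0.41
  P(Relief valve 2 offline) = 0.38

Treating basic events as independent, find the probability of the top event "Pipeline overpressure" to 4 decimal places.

P(Shutdown chain inoperative) [AND] = 0.22 × 0.10 × 0.33 = 0.007260
P(Relief train lost) [OR] = 1 − (1−0.007260) × (1−0.41) = 0.414283
P(Control loop unavailable) [AND] = 0.16 × 0.12 × 0.35 × 0.414283 = 0.002784
P(Block path lost) [AND] = 0.40 × 0.30 × 0.19 × 0.002784 = 0.000063
P(Pipeline overpressure) [OR] = 1 − (1−0.000063) × (1−0.38) = 0.380039
Rounded to 4 decimal places: P(Pipeline overpressure) ≈ 0.3800.

0.3800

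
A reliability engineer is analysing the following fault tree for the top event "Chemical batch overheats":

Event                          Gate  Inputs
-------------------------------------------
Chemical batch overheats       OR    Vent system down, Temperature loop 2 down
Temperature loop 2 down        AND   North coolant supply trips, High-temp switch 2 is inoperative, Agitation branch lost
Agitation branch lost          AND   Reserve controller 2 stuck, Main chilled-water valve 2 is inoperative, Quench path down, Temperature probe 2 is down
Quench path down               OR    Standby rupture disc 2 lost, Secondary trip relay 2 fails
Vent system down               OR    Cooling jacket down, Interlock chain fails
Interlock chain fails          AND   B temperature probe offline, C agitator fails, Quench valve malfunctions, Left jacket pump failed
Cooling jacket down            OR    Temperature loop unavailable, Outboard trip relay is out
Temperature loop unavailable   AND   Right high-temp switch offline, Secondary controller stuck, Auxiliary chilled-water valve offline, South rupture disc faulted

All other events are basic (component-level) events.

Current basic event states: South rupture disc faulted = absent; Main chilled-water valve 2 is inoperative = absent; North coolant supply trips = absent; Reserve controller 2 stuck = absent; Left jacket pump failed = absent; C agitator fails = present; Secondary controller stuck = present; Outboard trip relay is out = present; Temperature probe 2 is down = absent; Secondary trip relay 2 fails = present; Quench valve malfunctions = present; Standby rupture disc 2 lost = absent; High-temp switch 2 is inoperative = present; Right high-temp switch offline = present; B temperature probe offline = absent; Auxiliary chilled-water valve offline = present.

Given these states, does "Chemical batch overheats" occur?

Temperature loop unavailable [AND]: Right high-temp switch offline=occurs, Secondary controller stuck=occurs, Auxiliary chilled-water valve offline=occurs, South rupture disc faulted=not → not all inputs occur → does not occur.
Cooling jacket down [OR]: Temperature loop unavailable=not, Outboard trip relay is out=occurs → at least one input occurs → occurs.
Interlock chain fails [AND]: B temperature probe offline=not, C agitator fails=occurs, Quench valve malfunctions=occurs, Left jacket pump failed=not → not all inputs occur → does not occur.
Vent system down [OR]: Cooling jacket down=occurs, Interlock chain fails=not → at least one input occurs → occurs.
Quench path down [OR]: Standby rupture disc 2 lost=not, Secondary trip relay 2 fails=occurs → at least one input occurs → occurs.
Agitation branch lost [AND]: Reserve controller 2 stuck=not, Main chilled-water valve 2 is inoperative=not, Quench path down=occurs, Temperature probe 2 is down=not → not all inputs occur → does not occur.
Temperature loop 2 down [AND]: North coolant supply trips=not, High-temp switch 2 is inoperative=occurs, Agitation branch lost=not → not all inputs occur → does not occur.
Chemical batch overheats [OR]: Vent system down=occurs, Temperature loop 2 down=not → at least one input occurs → occurs.

Yes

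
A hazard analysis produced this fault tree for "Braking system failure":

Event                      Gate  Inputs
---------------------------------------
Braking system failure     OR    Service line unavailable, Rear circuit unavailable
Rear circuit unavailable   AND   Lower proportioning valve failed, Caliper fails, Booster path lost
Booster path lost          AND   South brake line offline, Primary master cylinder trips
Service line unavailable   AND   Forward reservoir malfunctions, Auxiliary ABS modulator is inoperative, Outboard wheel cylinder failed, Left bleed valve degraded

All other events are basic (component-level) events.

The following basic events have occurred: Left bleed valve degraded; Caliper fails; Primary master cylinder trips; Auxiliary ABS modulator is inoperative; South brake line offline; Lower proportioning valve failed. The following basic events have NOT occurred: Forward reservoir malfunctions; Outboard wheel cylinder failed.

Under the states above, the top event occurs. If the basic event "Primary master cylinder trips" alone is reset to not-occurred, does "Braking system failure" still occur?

No

Counterfactual: set "Primary master cylinder trips" to not occurred.
Service line unavailable [AND]: Forward reservoir malfunctions=not, Auxiliary ABS modulator is inoperative=occurs, Outboard wheel cylinder failed=not, Left bleed valve degraded=occurs → not all inputs occur → does not occur.
Booster path lost [AND]: South brake line offline=occurs, Primary master cylinder trips=not → not all inputs occur → does not occur.
Rear circuit unavailable [AND]: Lower proportioning valve failed=occurs, Caliper fails=occurs, Booster path lost=not → not all inputs occur → does not occur.
Braking system failure [OR]: Service line unavailable=not, Rear circuit unavailable=not → no input occurs → does not occur.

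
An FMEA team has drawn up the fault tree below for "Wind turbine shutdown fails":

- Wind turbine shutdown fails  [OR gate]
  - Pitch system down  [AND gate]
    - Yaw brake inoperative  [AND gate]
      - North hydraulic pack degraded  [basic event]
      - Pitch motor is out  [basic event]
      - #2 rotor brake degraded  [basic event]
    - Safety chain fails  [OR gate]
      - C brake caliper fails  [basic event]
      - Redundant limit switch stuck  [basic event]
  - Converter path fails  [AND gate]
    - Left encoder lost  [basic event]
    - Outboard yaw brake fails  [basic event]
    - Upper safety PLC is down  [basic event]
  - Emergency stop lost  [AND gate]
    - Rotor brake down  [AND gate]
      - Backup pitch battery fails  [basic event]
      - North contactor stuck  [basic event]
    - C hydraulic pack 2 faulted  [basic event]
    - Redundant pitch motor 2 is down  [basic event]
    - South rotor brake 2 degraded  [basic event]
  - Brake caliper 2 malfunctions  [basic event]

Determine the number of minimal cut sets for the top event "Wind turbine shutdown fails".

5

Yaw brake inoperative [AND]: one cut set from each child combined → 1 × 1 × 1 = 1 cut set(s).
Safety chain fails [OR]: union of children's cut sets → 2 cut set(s).
Pitch system down [AND]: one cut set from each child combined → 1 × 2 = 2 cut set(s).
Converter path fails [AND]: one cut set from each child combined → 1 × 1 × 1 = 1 cut set(s).
Rotor brake down [AND]: one cut set from each child combined → 1 × 1 = 1 cut set(s).
Emergency stop lost [AND]: one cut set from each child combined → 1 × 1 × 1 × 1 = 1 cut set(s).
Wind turbine shutdown fails [OR]: union of children's cut sets → 5 cut set(s).
Minimal cut sets: {#2 rotor brake degraded, C brake caliper fails, North hydraulic pack degraded, Pitch motor is out}; {#2 rotor brake degraded, North hydraulic pack degraded, Pitch motor is out, Redundant limit switch stuck}; {Left encoder lost, Outboard yaw brake fails, Upper safety PLC is down}; {Backup pitch battery fails, C hydraulic pack 2 faulted, North contactor stuck, Redundant pitch motor 2 is down, South rotor brake 2 degraded}; {Brake caliper 2 malfunctions}.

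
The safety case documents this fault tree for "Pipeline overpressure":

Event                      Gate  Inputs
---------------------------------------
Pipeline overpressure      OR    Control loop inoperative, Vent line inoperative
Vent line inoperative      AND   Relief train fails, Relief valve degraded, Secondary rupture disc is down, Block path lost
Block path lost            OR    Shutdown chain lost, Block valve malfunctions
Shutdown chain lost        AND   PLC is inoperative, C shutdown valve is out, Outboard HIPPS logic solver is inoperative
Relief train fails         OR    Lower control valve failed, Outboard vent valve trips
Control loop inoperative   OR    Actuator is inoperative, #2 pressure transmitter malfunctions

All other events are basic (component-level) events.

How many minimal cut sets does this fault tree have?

6

Control loop inoperative [OR]: union of children's cut sets → 2 cut set(s).
Relief train fails [OR]: union of children's cut sets → 2 cut set(s).
Shutdown chain lost [AND]: one cut set from each child combined → 1 × 1 × 1 = 1 cut set(s).
Block path lost [OR]: union of children's cut sets → 2 cut set(s).
Vent line inoperative [AND]: one cut set from each child combined → 2 × 1 × 1 × 2 = 4 cut set(s).
Pipeline overpressure [OR]: union of children's cut sets → 6 cut set(s).
Minimal cut sets: {Actuator is inoperative}; {#2 pressure transmitter malfunctions}; {C shutdown valve is out, Lower control valve failed, Outboard HIPPS logic solver is inoperative, PLC is inoperative, Relief valve degraded, Secondary rupture disc is down}; {Block valve malfunctions, Lower control valve failed, Relief valve degraded, Secondary rupture disc is down}; {C shutdown valve is out, Outboard HIPPS logic solver is inoperative, Outboard vent valve trips, PLC is inoperative, Relief valve degraded, Secondary rupture disc is down}; {Block valve malfunctions, Outboard vent valve trips, Relief valve degraded, Secondary rupture disc is down}.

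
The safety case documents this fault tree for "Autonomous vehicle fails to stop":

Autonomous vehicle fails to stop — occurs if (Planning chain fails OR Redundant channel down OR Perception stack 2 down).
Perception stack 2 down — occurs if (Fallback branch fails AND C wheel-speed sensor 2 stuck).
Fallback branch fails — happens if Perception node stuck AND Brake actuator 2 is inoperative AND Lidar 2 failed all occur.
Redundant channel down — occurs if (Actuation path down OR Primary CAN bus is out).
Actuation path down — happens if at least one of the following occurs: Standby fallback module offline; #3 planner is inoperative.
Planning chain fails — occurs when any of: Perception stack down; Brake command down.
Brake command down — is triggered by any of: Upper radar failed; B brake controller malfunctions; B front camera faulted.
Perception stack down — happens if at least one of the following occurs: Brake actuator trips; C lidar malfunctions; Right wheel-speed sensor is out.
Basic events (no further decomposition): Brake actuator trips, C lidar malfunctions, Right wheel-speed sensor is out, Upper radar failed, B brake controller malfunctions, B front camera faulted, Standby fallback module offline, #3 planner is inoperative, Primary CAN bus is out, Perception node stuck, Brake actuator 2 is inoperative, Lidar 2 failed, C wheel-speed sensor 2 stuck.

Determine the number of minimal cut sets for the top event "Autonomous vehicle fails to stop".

Perception stack down [OR]: union of children's cut sets → 3 cut set(s).
Brake command down [OR]: union of children's cut sets → 3 cut set(s).
Planning chain fails [OR]: union of children's cut sets → 6 cut set(s).
Actuation path down [OR]: union of children's cut sets → 2 cut set(s).
Redundant channel down [OR]: union of children's cut sets → 3 cut set(s).
Fallback branch fails [AND]: one cut set from each child combined → 1 × 1 × 1 = 1 cut set(s).
Perception stack 2 down [AND]: one cut set from each child combined → 1 × 1 = 1 cut set(s).
Autonomous vehicle fails to stop [OR]: union of children's cut sets → 10 cut set(s).
Minimal cut sets: {Brake actuator trips}; {C lidar malfunctions}; {Right wheel-speed sensor is out}; {Upper radar failed}; {B brake controller malfunctions}; {B front camera faulted}; {Standby fallback module offline}; {#3 planner is inoperative}; {Primary CAN bus is out}; {Brake actuator 2 is inoperative, C wheel-speed sensor 2 stuck, Lidar 2 failed, Perception node stuck}.

10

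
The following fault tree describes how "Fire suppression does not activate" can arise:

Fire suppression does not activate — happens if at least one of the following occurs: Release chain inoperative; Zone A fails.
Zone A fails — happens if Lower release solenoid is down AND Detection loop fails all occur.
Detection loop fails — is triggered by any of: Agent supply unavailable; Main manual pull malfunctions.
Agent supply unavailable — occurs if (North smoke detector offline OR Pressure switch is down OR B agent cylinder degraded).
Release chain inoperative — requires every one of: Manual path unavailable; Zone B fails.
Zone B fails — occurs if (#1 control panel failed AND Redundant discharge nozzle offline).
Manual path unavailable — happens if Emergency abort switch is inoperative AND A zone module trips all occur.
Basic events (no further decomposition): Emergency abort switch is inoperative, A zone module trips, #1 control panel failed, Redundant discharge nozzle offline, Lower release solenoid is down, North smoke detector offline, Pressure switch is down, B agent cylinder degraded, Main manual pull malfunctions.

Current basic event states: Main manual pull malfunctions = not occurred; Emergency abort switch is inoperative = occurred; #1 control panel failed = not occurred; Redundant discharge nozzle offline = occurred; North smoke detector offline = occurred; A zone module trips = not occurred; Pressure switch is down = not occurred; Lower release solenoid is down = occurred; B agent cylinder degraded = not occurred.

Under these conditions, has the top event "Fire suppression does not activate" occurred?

Yes

Manual path unavailable [AND]: Emergency abort switch is inoperative=occurs, A zone module trips=not → not all inputs occur → does not occur.
Zone B fails [AND]: #1 control panel failed=not, Redundant discharge nozzle offline=occurs → not all inputs occur → does not occur.
Release chain inoperative [AND]: Manual path unavailable=not, Zone B fails=not → not all inputs occur → does not occur.
Agent supply unavailable [OR]: North smoke detector offline=occurs, Pressure switch is down=not, B agent cylinder degraded=not → at least one input occurs → occurs.
Detection loop fails [OR]: Agent supply unavailable=occurs, Main manual pull malfunctions=not → at least one input occurs → occurs.
Zone A fails [AND]: Lower release solenoid is down=occurs, Detection loop fails=occurs → all inputs occur → occurs.
Fire suppression does not activate [OR]: Release chain inoperative=not, Zone A fails=occurs → at least one input occurs → occurs.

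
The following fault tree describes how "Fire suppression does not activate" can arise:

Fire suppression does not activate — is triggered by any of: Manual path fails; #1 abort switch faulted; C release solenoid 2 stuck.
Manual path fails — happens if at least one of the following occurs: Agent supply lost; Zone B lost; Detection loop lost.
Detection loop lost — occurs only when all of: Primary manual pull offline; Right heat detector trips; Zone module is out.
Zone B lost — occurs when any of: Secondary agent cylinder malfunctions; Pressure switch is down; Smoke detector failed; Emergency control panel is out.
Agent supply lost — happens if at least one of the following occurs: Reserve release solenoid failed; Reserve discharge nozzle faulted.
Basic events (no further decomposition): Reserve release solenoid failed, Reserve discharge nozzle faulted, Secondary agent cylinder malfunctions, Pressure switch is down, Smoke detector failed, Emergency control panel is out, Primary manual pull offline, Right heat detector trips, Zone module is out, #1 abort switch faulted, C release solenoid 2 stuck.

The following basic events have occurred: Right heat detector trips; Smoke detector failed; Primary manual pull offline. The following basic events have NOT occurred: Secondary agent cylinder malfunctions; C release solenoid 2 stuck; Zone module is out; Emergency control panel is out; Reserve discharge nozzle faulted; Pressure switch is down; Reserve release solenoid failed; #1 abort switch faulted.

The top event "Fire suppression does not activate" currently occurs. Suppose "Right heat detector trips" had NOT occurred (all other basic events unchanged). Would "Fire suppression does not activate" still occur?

Yes

Counterfactual: set "Right heat detector trips" to not occurred.
Agent supply lost [OR]: Reserve release solenoid failed=not, Reserve discharge nozzle faulted=not → no input occurs → does not occur.
Zone B lost [OR]: Secondary agent cylinder malfunctions=not, Pressure switch is down=not, Smoke detector failed=occurs, Emergency control panel is out=not → at least one input occurs → occurs.
Detection loop lost [AND]: Primary manual pull offline=occurs, Right heat detector trips=not, Zone module is out=not → not all inputs occur → does not occur.
Manual path fails [OR]: Agent supply lost=not, Zone B lost=occurs, Detection loop lost=not → at least one input occurs → occurs.
Fire suppression does not activate [OR]: Manual path fails=occurs, #1 abort switch faulted=not, C release solenoid 2 stuck=not → at least one input occurs → occurs.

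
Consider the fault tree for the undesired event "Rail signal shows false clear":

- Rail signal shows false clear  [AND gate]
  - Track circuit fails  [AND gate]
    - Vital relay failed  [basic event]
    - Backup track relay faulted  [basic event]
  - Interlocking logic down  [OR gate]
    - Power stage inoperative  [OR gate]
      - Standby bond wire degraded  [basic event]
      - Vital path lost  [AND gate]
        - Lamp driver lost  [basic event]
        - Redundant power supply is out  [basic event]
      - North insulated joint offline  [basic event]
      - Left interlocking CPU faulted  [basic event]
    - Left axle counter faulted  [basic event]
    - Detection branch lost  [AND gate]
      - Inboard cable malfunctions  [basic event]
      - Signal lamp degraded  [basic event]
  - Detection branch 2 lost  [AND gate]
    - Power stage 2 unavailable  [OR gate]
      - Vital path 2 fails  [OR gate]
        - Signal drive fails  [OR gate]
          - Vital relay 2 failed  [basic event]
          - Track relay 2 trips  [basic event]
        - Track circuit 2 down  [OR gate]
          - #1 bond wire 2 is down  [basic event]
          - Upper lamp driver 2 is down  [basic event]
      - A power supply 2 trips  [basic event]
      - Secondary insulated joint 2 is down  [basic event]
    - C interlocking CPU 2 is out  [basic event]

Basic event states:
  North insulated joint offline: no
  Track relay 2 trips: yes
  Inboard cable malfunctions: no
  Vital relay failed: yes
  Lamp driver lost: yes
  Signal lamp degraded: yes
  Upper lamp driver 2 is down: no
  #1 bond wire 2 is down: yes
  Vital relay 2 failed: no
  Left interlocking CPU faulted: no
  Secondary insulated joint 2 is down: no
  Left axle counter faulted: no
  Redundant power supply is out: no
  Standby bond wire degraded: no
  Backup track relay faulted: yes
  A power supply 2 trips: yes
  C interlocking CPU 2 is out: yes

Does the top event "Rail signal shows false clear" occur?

No

Track circuit fails [AND]: Vital relay failed=occurs, Backup track relay faulted=occurs → all inputs occur → occurs.
Vital path lost [AND]: Lamp driver lost=occurs, Redundant power supply is out=not → not all inputs occur → does not occur.
Power stage inoperative [OR]: Standby bond wire degraded=not, Vital path lost=not, North insulated joint offline=not, Left interlocking CPU faulted=not → no input occurs → does not occur.
Detection branch lost [AND]: Inboard cable malfunctions=not, Signal lamp degraded=occurs → not all inputs occur → does not occur.
Interlocking logic down [OR]: Power stage inoperative=not, Left axle counter faulted=not, Detection branch lost=not → no input occurs → does not occur.
Signal drive fails [OR]: Vital relay 2 failed=not, Track relay 2 trips=occurs → at least one input occurs → occurs.
Track circuit 2 down [OR]: #1 bond wire 2 is down=occurs, Upper lamp driver 2 is down=not → at least one input occurs → occurs.
Vital path 2 fails [OR]: Signal drive fails=occurs, Track circuit 2 down=occurs → at least one input occurs → occurs.
Power stage 2 unavailable [OR]: Vital path 2 fails=occurs, A power supply 2 trips=occurs, Secondary insulated joint 2 is down=not → at least one input occurs → occurs.
Detection branch 2 lost [AND]: Power stage 2 unavailable=occurs, C interlocking CPU 2 is out=occurs → all inputs occur → occurs.
Rail signal shows false clear [AND]: Track circuit fails=occurs, Interlocking logic down=not, Detection branch 2 lost=occurs → not all inputs occur → does not occur.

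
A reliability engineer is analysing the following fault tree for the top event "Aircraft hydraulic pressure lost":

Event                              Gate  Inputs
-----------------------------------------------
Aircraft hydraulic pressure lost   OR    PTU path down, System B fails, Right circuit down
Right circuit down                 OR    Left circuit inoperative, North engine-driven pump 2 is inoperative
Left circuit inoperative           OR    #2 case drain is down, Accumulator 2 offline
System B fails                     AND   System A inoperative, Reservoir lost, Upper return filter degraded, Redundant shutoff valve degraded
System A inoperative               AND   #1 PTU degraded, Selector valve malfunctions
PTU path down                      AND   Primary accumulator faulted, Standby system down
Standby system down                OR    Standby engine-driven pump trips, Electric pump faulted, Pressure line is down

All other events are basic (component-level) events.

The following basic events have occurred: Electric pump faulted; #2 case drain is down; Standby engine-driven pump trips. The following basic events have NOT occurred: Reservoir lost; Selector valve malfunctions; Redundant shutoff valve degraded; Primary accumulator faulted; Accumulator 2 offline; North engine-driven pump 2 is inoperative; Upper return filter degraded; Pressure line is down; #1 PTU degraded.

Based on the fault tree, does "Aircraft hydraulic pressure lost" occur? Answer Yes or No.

Standby system down [OR]: Standby engine-driven pump trips=occurs, Electric pump faulted=occurs, Pressure line is down=not → at least one input occurs → occurs.
PTU path down [AND]: Primary accumulator faulted=not, Standby system down=occurs → not all inputs occur → does not occur.
System A inoperative [AND]: #1 PTU degraded=not, Selector valve malfunctions=not → not all inputs occur → does not occur.
System B fails [AND]: System A inoperative=not, Reservoir lost=not, Upper return filter degraded=not, Redundant shutoff valve degraded=not → not all inputs occur → does not occur.
Left circuit inoperative [OR]: #2 case drain is down=occurs, Accumulator 2 offline=not → at least one input occurs → occurs.
Right circuit down [OR]: Left circuit inoperative=occurs, North engine-driven pump 2 is inoperative=not → at least one input occurs → occurs.
Aircraft hydraulic pressure lost [OR]: PTU path down=not, System B fails=not, Right circuit down=occurs → at least one input occurs → occurs.

Yes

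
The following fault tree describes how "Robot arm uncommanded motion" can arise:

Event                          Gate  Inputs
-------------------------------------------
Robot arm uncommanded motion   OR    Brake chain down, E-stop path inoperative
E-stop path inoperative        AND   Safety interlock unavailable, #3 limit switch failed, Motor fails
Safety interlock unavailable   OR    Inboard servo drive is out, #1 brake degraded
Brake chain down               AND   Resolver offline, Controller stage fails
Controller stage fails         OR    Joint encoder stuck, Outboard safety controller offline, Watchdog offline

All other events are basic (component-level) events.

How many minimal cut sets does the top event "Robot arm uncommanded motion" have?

5

Controller stage fails [OR]: union of children's cut sets → 3 cut set(s).
Brake chain down [AND]: one cut set from each child combined → 1 × 3 = 3 cut set(s).
Safety interlock unavailable [OR]: union of children's cut sets → 2 cut set(s).
E-stop path inoperative [AND]: one cut set from each child combined → 2 × 1 × 1 = 2 cut set(s).
Robot arm uncommanded motion [OR]: union of children's cut sets → 5 cut set(s).
Minimal cut sets: {Joint encoder stuck, Resolver offline}; {Outboard safety controller offline, Resolver offline}; {Resolver offline, Watchdog offline}; {#3 limit switch failed, Inboard servo drive is out, Motor fails}; {#1 brake degraded, #3 limit switch failed, Motor fails}.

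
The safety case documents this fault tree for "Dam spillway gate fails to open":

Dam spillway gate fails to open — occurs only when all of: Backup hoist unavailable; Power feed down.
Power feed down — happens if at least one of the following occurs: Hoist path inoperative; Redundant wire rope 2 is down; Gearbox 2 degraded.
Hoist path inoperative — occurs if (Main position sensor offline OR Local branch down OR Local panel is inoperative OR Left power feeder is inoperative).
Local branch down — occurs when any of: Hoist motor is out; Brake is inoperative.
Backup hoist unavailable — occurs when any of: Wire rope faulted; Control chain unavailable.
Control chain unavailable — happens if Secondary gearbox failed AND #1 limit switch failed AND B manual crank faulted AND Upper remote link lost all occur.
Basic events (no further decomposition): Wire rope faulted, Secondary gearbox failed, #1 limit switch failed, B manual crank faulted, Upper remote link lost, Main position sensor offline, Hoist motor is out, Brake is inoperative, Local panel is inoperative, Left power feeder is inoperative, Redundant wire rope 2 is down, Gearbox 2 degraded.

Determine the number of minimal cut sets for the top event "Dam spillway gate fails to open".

14

Control chain unavailable [AND]: one cut set from each child combined → 1 × 1 × 1 × 1 = 1 cut set(s).
Backup hoist unavailable [OR]: union of children's cut sets → 2 cut set(s).
Local branch down [OR]: union of children's cut sets → 2 cut set(s).
Hoist path inoperative [OR]: union of children's cut sets → 5 cut set(s).
Power feed down [OR]: union of children's cut sets → 7 cut set(s).
Dam spillway gate fails to open [AND]: one cut set from each child combined → 2 × 7 = 14 cut set(s).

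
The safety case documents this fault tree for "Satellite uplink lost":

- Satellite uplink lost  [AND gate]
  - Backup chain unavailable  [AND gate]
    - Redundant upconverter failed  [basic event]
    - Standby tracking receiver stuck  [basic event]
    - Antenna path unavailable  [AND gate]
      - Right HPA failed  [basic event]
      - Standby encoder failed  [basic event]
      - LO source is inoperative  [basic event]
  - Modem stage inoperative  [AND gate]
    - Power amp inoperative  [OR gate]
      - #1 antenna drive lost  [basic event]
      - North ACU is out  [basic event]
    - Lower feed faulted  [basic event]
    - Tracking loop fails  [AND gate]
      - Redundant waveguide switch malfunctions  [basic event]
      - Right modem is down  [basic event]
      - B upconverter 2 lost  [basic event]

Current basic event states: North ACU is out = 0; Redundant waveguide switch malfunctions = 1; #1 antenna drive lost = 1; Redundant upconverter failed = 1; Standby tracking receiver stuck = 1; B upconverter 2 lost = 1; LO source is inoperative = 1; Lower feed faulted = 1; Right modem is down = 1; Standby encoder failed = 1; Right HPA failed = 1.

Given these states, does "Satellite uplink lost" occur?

Antenna path unavailable [AND]: Right HPA failed=occurs, Standby encoder failed=occurs, LO source is inoperative=occurs → all inputs occur → occurs.
Backup chain unavailable [AND]: Redundant upconverter failed=occurs, Standby tracking receiver stuck=occurs, Antenna path unavailable=occurs → all inputs occur → occurs.
Power amp inoperative [OR]: #1 antenna drive lost=occurs, North ACU is out=not → at least one input occurs → occurs.
Tracking loop fails [AND]: Redundant waveguide switch malfunctions=occurs, Right modem is down=occurs, B upconverter 2 lost=occurs → all inputs occur → occurs.
Modem stage inoperative [AND]: Power amp inoperative=occurs, Lower feed faulted=occurs, Tracking loop fails=occurs → all inputs occur → occurs.
Satellite uplink lost [AND]: Backup chain unavailable=occurs, Modem stage inoperative=occurs → all inputs occur → occurs.

Yes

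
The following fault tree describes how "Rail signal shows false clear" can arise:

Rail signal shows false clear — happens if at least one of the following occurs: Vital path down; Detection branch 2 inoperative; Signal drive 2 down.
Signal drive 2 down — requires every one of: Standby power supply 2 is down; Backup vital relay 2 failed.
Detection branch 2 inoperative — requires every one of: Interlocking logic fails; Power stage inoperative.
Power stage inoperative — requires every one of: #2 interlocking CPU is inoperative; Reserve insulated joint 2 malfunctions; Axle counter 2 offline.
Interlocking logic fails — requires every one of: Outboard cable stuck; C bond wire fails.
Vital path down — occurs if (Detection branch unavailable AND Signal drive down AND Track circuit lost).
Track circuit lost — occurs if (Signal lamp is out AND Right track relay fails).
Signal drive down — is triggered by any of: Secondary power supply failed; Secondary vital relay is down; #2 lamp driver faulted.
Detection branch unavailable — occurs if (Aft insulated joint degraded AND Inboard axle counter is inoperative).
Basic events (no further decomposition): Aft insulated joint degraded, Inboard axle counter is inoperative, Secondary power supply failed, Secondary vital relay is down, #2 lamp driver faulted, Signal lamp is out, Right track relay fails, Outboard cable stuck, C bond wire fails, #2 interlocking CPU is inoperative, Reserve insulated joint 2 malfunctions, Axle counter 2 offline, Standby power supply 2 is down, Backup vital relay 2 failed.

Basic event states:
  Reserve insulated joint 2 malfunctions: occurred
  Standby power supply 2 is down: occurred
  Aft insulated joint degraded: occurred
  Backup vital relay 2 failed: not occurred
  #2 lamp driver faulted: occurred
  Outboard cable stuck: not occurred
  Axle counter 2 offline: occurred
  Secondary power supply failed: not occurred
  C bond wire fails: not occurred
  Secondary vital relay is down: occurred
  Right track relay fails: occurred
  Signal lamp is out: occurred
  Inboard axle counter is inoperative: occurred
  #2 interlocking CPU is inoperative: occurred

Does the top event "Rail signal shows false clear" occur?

Yes

Detection branch unavailable [AND]: Aft insulated joint degraded=occurs, Inboard axle counter is inoperative=occurs → all inputs occur → occurs.
Signal drive down [OR]: Secondary power supply failed=not, Secondary vital relay is down=occurs, #2 lamp driver faulted=occurs → at least one input occurs → occurs.
Track circuit lost [AND]: Signal lamp is out=occurs, Right track relay fails=occurs → all inputs occur → occurs.
Vital path down [AND]: Detection branch unavailable=occurs, Signal drive down=occurs, Track circuit lost=occurs → all inputs occur → occurs.
Interlocking logic fails [AND]: Outboard cable stuck=not, C bond wire fails=not → not all inputs occur → does not occur.
Power stage inoperative [AND]: #2 interlocking CPU is inoperative=occurs, Reserve insulated joint 2 malfunctions=occurs, Axle counter 2 offline=occurs → all inputs occur → occurs.
Detection branch 2 inoperative [AND]: Interlocking logic fails=not, Power stage inoperative=occurs → not all inputs occur → does not occur.
Signal drive 2 down [AND]: Standby power supply 2 is down=occurs, Backup vital relay 2 failed=not → not all inputs occur → does not occur.
Rail signal shows false clear [OR]: Vital path down=occurs, Detection branch 2 inoperative=not, Signal drive 2 down=not → at least one input occurs → occurs.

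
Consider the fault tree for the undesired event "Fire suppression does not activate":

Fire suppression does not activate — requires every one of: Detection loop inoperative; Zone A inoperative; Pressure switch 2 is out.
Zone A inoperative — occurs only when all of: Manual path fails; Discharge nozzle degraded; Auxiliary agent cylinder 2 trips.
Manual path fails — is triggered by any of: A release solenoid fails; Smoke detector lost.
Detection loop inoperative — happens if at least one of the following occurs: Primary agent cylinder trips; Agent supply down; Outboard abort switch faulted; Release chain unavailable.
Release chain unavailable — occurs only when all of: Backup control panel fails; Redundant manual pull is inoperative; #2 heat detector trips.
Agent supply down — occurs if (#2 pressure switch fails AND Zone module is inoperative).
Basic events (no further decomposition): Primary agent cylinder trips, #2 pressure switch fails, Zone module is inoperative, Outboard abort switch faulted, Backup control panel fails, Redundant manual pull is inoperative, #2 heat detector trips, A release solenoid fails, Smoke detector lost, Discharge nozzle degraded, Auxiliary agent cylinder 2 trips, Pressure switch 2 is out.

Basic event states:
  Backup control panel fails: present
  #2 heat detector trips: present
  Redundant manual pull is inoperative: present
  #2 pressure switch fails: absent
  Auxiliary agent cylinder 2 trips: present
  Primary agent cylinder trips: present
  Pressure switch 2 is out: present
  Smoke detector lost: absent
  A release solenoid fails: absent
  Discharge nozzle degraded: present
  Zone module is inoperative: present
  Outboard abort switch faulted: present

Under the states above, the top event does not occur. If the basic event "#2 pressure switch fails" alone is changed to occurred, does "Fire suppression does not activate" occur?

Counterfactual: set "#2 pressure switch fails" to occurred.
Agent supply down [AND]: #2 pressure switch fails=occurs, Zone module is inoperative=occurs → all inputs occur → occurs.
Release chain unavailable [AND]: Backup control panel fails=occurs, Redundant manual pull is inoperative=occurs, #2 heat detector trips=occurs → all inputs occur → occurs.
Detection loop inoperative [OR]: Primary agent cylinder trips=occurs, Agent supply down=occurs, Outboard abort switch faulted=occurs, Release chain unavailable=occurs → at least one input occurs → occurs.
Manual path fails [OR]: A release solenoid fails=not, Smoke detector lost=not → no input occurs → does not occur.
Zone A inoperative [AND]: Manual path fails=not, Discharge nozzle degraded=occurs, Auxiliary agent cylinder 2 trips=occurs → not all inputs occur → does not occur.
Fire suppression does not activate [AND]: Detection loop inoperative=occurs, Zone A inoperative=not, Pressure switch 2 is out=occurs → not all inputs occur → does not occur.

No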